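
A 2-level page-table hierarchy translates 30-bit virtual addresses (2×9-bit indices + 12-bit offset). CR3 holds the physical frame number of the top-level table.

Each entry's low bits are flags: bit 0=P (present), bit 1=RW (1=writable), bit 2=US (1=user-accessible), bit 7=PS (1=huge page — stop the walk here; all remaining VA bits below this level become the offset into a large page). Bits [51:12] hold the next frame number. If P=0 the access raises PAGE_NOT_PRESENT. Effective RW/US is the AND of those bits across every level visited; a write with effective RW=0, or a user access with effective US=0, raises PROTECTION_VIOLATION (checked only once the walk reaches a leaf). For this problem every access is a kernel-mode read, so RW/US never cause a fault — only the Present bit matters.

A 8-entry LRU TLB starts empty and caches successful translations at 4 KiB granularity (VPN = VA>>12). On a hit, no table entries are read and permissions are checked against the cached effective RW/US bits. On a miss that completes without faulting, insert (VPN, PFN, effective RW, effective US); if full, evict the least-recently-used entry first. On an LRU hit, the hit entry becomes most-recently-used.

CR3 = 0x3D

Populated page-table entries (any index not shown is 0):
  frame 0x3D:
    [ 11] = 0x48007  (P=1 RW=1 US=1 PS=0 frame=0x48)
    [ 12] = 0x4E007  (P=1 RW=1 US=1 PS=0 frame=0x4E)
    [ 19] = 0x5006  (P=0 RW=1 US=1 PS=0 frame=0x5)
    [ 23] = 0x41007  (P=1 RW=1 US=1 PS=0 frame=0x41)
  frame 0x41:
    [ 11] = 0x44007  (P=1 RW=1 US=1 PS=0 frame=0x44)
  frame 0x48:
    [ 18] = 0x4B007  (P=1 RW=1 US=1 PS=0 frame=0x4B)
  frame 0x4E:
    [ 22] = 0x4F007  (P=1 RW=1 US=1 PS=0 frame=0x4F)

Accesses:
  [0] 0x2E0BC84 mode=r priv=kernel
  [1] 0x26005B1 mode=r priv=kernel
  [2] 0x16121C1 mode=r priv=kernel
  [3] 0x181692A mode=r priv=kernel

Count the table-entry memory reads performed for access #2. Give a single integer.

Trace:
#0 VA=0x2E0BC84 (r,kernel):
  [0] read 0x3D idx=23: raw=0x41007 flags P=1 W=1 U=1 S=0
  [1] read 0x41 idx=11: raw=0x44007 flags P=1 W=1 U=1 S=0
  ✓ 0x44C84  — 2 lookups
#1 VA=0x26005B1 (r,kernel):
  [0] read 0x3D idx=19: raw=0x5006 flags P=0 W=1 U=1 S=0
  ✗ PAGE_NOT_PRESENT  [1 reads]
#2 VA=0x16121C1 (r,kernel):
  [0] read 0x3D idx=11: raw=0x48007 flags P=1 W=1 U=1 S=0
  [1] read 0x48 idx=18: raw=0x4B007 flags P=1 W=1 U=1 S=0
  ✓ 0x4B1C1  — 2 lookups
#3 VA=0x181692A (r,kernel):
  [0] read 0x3D idx=12: raw=0x4E007 flags P=1 W=1 U=1 S=0
  [1] read 0x4E idx=22: raw=0x4F007 flags P=1 W=1 U=1 S=0
  ✓ 0x4F92A  — 2 lookups

Entries read for #2: 2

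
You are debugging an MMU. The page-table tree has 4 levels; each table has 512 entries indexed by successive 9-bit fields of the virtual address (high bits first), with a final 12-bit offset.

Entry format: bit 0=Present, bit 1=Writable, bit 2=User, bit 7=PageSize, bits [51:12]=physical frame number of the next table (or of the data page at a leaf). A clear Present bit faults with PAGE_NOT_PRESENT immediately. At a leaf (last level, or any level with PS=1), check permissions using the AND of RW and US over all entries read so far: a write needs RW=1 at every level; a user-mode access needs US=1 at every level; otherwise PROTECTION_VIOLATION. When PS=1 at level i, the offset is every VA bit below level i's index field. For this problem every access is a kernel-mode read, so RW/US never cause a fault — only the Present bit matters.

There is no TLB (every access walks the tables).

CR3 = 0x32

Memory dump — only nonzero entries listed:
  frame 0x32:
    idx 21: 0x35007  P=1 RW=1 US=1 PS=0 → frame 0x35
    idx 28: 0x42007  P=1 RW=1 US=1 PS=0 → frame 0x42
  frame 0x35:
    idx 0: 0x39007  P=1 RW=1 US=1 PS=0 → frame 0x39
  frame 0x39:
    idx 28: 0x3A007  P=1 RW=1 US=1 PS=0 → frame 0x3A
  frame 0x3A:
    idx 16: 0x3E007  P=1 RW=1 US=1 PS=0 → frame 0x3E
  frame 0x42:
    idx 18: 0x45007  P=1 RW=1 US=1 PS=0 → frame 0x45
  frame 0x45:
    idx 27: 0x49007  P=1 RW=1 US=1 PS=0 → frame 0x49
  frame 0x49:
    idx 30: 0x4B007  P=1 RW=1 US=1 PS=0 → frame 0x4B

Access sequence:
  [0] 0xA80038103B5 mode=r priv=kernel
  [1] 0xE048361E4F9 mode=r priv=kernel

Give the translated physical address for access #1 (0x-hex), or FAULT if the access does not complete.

Walk each access:
#0 VA=0xA80038103B5 (r,kernel):
  lvl0: tbl 0x32, slot 21 ⇒ 0x35007 (P1/RW1/US1/PS0)
  lvl1: tbl 0x35, slot 0 ⇒ 0x39007 (P1/RW1/US1/PS0)
  lvl2: tbl 0x39, slot 28 ⇒ 0x3A007 (P1/RW1/US1/PS0)
  lvl3: tbl 0x3A, slot 16 ⇒ 0x3E007 (P1/RW1/US1/PS0)
  ✓ 0x3E3B5  — 4 lookups
#1 VA=0xE048361E4F9 (r,kernel):
  lvl0: tbl 0x32, slot 28 ⇒ 0x42007 (P1/RW1/US1/PS0)
  lvl1: tbl 0x42, slot 18 ⇒ 0x45007 (P1/RW1/US1/PS0)
  lvl2: tbl 0x45, slot 27 ⇒ 0x49007 (P1/RW1/US1/PS0)
  lvl3: tbl 0x49, slot 30 ⇒ 0x4B007 (P1/RW1/US1/PS0)
  ✓ 0x4B4F9  — 4 lookups

Access #1 PA: 0x4B4F9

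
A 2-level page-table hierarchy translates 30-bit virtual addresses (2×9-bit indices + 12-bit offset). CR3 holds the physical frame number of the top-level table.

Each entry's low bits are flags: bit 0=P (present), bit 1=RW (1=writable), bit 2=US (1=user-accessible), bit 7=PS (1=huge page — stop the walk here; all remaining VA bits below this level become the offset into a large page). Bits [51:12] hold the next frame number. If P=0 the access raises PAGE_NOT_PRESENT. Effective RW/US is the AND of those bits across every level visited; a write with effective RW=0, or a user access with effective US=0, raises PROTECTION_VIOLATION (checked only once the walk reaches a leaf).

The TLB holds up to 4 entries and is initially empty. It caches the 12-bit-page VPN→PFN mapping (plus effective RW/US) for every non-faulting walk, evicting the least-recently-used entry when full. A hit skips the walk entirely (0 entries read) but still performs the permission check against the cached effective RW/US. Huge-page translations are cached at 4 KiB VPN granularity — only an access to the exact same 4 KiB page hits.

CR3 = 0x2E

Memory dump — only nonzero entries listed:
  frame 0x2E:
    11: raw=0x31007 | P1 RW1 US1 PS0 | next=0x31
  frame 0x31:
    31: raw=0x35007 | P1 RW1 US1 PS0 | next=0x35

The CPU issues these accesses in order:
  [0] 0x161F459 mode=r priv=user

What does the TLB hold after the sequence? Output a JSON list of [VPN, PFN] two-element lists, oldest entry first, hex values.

Walk each access:
#0 VA=0x161F459 (r,user):
  L0 @0x2E[11] → 0x31007  P=1,RW=1,US=1,PS=0
  L1 @0x31[31] → 0x35007  P=1,RW=1,US=1,PS=0
  ⇒ phys 0x35459  [2 reads]

TLB: [["0x161F", "0x35"]]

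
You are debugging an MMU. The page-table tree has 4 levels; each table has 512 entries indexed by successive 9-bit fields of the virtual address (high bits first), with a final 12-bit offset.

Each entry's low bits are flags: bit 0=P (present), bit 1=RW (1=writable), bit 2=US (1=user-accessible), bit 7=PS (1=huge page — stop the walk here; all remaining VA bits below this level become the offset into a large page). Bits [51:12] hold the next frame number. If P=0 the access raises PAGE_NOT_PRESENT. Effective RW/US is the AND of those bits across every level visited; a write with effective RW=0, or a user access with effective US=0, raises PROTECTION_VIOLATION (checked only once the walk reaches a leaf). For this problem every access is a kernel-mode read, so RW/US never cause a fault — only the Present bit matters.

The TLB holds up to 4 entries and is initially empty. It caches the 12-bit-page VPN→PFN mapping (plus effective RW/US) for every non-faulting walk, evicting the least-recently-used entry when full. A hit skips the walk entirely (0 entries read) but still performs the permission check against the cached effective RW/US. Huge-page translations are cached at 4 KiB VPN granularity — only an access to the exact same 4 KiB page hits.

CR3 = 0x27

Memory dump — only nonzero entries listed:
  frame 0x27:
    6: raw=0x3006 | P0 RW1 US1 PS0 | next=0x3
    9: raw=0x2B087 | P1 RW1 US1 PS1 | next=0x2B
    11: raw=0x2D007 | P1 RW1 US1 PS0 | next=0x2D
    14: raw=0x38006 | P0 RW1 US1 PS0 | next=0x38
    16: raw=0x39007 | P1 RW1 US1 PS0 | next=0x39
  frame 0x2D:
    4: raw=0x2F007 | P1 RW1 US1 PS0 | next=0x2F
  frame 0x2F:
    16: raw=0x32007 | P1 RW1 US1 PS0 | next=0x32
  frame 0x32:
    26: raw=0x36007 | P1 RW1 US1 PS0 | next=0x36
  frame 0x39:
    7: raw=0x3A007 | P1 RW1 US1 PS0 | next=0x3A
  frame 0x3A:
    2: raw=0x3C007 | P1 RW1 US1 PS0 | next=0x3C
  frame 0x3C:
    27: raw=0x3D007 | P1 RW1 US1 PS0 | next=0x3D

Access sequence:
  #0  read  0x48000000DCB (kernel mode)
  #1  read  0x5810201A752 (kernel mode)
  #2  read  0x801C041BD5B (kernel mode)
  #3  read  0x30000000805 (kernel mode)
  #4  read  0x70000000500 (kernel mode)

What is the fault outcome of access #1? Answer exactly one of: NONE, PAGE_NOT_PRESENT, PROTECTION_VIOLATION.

Per-access translation:
#0 VA=0x48000000DCB (r,kernel):
  L0 @0x27[9] → 0x2B087  P=1,RW=1,US=1,PS=1
  → PA=0x2BDCB (huge @L0)  (1 entries read)
#1 VA=0x5810201A752 (r,kernel):
  L0 @0x27[11] → 0x2D007  P=1,RW=1,US=1,PS=0
  L1 @0x2D[4] → 0x2F007  P=1,RW=1,US=1,PS=0
  L2 @0x2F[16] → 0x32007  P=1,RW=1,US=1,PS=0
  L3 @0x32[26] → 0x36007  P=1,RW=1,US=1,PS=0
  → PA=0x36752  (4 entries read)
#2 VA=0x801C041BD5B (r,kernel):
  L0 @0x27[16] → 0x39007  P=1,RW=1,US=1,PS=0
  L1 @0x39[7] → 0x3A007  P=1,RW=1,US=1,PS=0
  L2 @0x3A[2] → 0x3C007  P=1,RW=1,US=1,PS=0
  L3 @0x3C[27] → 0x3D007  P=1,RW=1,US=1,PS=0
  → PA=0x3DD5B  (4 entries read)
#3 VA=0x30000000805 (r,kernel):
  L0 @0x27[6] → 0x3006  P=0,RW=1,US=1,PS=0
  ✗ PAGE_NOT_PRESENT  [1 reads]
#4 VA=0x70000000500 (r,kernel):
  L0 @0x27[14] → 0x38006  P=0,RW=1,US=1,PS=0
  ✗ PAGE_NOT_PRESENT  [1 reads]

Access #1 fault: NONE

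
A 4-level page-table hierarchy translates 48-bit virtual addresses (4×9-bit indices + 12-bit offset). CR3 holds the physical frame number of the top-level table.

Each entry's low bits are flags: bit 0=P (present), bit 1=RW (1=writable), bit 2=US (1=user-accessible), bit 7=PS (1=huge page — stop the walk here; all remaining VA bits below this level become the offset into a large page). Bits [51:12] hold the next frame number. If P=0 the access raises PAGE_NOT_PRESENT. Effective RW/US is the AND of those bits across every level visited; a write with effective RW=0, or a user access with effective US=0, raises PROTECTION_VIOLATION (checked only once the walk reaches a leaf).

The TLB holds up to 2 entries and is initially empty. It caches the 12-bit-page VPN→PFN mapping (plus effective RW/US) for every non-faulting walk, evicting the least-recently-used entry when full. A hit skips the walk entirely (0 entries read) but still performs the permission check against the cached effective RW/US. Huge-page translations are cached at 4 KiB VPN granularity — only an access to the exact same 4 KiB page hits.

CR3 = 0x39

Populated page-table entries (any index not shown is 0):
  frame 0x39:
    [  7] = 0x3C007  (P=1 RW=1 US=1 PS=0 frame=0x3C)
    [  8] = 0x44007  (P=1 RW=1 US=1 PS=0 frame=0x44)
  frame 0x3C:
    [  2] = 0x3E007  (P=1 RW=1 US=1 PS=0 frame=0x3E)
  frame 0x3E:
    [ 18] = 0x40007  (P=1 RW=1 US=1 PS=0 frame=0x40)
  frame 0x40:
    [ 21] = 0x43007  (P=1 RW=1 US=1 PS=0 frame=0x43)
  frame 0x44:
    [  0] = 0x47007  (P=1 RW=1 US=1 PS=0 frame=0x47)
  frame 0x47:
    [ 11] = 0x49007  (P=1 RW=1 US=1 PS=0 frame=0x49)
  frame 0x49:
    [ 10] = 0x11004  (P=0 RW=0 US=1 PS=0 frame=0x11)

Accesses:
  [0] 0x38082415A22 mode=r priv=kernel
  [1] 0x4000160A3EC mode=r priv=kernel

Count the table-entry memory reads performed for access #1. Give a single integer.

Walk each access:
#0 VA=0x38082415A22 (r,kernel):
  lvl0: tbl 0x39, slot 7 ⇒ 0x3C007 (P1/RW1/US1/PS0)
  lvl1: tbl 0x3C, slot 2 ⇒ 0x3E007 (P1/RW1/US1/PS0)
  lvl2: tbl 0x3E, slot 18 ⇒ 0x40007 (P1/RW1/US1/PS0)
  lvl3: tbl 0x40, slot 21 ⇒ 0x43007 (P1/RW1/US1/PS0)
  ⇒ phys 0x43A22  [4 reads]
#1 VA=0x4000160A3EC (r,kernel):
  lvl0: tbl 0x39, slot 8 ⇒ 0x44007 (P1/RW1/US1/PS0)
  lvl1: tbl 0x44, slot 0 ⇒ 0x47007 (P1/RW1/US1/PS0)
  lvl2: tbl 0x47, slot 11 ⇒ 0x49007 (P1/RW1/US1/PS0)
  lvl3: tbl 0x49, slot 10 ⇒ 0x11004 (P0/RW0/US1/PS0)
  ✗ PAGE_NOT_PRESENT  [4 reads]

Entries read for #1: 4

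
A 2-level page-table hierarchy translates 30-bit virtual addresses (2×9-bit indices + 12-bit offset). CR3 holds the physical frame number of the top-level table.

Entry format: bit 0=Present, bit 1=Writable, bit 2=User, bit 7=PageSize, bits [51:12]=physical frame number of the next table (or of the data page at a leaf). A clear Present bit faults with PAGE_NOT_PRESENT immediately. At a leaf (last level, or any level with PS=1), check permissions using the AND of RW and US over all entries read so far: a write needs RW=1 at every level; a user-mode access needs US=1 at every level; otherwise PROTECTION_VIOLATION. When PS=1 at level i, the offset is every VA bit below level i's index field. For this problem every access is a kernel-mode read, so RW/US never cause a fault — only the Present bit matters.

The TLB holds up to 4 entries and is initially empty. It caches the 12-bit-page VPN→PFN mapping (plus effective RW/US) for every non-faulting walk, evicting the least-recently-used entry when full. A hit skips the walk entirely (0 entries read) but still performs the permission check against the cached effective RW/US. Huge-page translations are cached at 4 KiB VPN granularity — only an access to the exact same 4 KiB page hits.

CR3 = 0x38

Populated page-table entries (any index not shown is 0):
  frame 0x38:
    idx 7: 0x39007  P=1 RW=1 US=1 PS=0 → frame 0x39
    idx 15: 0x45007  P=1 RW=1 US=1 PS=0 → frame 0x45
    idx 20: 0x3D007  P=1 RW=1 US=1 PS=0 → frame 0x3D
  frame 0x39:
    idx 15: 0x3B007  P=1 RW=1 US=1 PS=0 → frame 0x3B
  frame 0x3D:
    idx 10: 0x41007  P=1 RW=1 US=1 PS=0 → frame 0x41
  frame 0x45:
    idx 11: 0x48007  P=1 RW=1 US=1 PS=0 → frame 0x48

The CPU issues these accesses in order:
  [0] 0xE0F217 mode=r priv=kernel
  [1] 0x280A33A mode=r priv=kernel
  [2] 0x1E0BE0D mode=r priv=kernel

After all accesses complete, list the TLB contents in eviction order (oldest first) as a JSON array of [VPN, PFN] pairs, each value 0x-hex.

Per-access translation:
#0 VA=0xE0F217 (r,kernel):
  lvl0: tbl 0x38, slot 7 ⇒ 0x39007 (P1/RW1/US1/PS0)
  lvl1: tbl 0x39, slot 15 ⇒ 0x3B007 (P1/RW1/US1/PS0)
  → PA=0x3B217  (2 entries read)
#1 VA=0x280A33A (r,kernel):
  lvl0: tbl 0x38, slot 20 ⇒ 0x3D007 (P1/RW1/US1/PS0)
  lvl1: tbl 0x3D, slot 10 ⇒ 0x41007 (P1/RW1/US1/PS0)
  → PA=0x4133A  (2 entries read)
#2 VA=0x1E0BE0D (r,kernel):
  lvl0: tbl 0x38, slot 15 ⇒ 0x45007 (P1/RW1/US1/PS0)
  lvl1: tbl 0x45, slot 11 ⇒ 0x48007 (P1/RW1/US1/PS0)
  → PA=0x48E0D  (2 entries read)

TLB: [["0xE0F", "0x3B"], ["0x280A", "0x41"], ["0x1E0B", "0x48"]]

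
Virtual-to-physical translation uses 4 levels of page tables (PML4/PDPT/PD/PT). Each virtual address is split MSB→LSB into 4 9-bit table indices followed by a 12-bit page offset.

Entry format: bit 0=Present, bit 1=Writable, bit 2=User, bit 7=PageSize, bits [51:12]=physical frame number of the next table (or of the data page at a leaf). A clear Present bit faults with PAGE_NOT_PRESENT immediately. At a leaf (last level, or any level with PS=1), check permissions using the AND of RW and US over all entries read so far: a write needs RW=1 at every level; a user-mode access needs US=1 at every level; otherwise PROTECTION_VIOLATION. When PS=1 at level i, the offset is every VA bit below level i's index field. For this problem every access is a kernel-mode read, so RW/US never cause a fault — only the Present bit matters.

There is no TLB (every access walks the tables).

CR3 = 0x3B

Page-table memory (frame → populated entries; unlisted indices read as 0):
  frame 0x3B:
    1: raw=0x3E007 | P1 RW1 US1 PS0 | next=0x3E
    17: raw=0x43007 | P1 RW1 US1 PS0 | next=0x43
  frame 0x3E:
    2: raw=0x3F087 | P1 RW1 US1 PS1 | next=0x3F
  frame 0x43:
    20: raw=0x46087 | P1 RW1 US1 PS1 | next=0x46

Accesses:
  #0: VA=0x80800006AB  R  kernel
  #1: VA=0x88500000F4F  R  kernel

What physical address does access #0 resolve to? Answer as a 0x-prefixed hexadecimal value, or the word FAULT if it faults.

Trace:
#0 VA=0x80800006AB (r,kernel):
  lvl0: tbl 0x3B, slot 1 ⇒ 0x3E007 (P1/RW1/US1/PS0)
  lvl1: tbl 0x3E, slot 2 ⇒ 0x3F087 (P1/RW1/US1/PS1)
  → PA=0x3F6AB (huge @L1)  (2 entries read)
#1 VA=0x88500000F4F (r,kernel):
  lvl0: tbl 0x3B, slot 17 ⇒ 0x43007 (P1/RW1/US1/PS0)
  lvl1: tbl 0x43, slot 20 ⇒ 0x46087 (P1/RW1/US1/PS1)
  → PA=0x46F4F (huge @L1)  (2 entries read)

Access #0 PA: 0x3F6AB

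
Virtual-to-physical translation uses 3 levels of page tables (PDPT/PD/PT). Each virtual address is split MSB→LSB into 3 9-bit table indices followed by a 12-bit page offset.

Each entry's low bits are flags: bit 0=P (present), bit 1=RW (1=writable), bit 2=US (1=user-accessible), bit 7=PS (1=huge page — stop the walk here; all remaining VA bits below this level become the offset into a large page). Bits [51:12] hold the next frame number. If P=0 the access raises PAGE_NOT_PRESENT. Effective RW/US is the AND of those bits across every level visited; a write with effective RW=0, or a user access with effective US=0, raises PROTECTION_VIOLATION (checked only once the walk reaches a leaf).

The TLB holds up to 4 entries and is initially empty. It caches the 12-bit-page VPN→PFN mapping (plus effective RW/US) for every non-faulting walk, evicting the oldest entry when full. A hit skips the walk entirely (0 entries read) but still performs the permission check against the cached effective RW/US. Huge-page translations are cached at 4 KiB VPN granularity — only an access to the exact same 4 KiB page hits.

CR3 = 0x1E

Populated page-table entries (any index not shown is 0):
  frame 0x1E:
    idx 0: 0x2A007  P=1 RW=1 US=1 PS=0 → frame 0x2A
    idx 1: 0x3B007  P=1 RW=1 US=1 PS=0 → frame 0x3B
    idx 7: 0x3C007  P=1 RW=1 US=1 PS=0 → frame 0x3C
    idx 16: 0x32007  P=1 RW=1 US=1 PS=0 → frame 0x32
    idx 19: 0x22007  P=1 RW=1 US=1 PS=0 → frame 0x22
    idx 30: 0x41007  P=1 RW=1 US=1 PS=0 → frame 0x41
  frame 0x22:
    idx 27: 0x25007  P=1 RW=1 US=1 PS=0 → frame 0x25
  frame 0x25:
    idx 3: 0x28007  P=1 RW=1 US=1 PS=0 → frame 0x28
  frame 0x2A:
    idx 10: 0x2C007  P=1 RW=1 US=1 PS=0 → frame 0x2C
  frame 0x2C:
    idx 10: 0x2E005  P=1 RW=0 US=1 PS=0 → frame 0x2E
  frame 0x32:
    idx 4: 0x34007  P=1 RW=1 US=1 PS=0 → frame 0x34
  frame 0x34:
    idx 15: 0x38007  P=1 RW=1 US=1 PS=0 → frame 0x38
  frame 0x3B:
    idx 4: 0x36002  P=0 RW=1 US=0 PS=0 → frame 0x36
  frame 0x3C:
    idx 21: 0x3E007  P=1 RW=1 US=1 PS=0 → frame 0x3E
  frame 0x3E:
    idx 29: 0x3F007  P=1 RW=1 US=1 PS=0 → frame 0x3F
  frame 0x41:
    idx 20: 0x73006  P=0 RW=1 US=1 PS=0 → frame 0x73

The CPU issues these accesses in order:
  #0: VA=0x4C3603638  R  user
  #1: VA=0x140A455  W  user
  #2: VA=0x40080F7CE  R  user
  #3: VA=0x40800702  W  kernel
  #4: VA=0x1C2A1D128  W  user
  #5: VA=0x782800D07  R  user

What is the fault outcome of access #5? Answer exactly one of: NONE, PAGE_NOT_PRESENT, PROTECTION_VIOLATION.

Trace:
#0 VA=0x4C3603638 (r,user):
  L0 @0x1E[19] → 0x22007  P=1,RW=1,US=1,PS=0
  L1 @0x22[27] → 0x25007  P=1,RW=1,US=1,PS=0
  L2 @0x25[3] → 0x28007  P=1,RW=1,US=1,PS=0
  ⇒ phys 0x28638  [3 reads]
#1 VA=0x140A455 (w,user):
  L0 @0x1E[0] → 0x2A007  P=1,RW=1,US=1,PS=0
  L1 @0x2A[10] → 0x2C007  P=1,RW=1,US=1,PS=0
  L2 @0x2C[10] → 0x2E005  P=1,RW=0,US=1,PS=0
  ✗ PROTECTION_VIOLATION  [3 reads]
#2 VA=0x40080F7CE (r,user):
  L0 @0x1E[16] → 0x32007  P=1,RW=1,US=1,PS=0
  L1 @0x32[4] → 0x34007  P=1,RW=1,US=1,PS=0
  L2 @0x34[15] → 0x38007  P=1,RW=1,US=1,PS=0
  ⇒ phys 0x387CE  [3 reads]
#3 VA=0x40800702 (w,kernel):
  L0 @0x1E[1] → 0x3B007  P=1,RW=1,US=1,PS=0
  L1 @0x3B[4] → 0x36002  P=0,RW=1,US=0,PS=0
  ✗ PAGE_NOT_PRESENT  [2 reads]
#4 VA=0x1C2A1D128 (w,user):
  L0 @0x1E[7] → 0x3C007  P=1,RW=1,US=1,PS=0
  L1 @0x3C[21] → 0x3E007  P=1,RW=1,US=1,PS=0
  L2 @0x3E[29] → 0x3F007  P=1,RW=1,US=1,PS=0
  ⇒ phys 0x3F128  [3 reads]
#5 VA=0x782800D07 (r,user):
  L0 @0x1E[30] → 0x41007  P=1,RW=1,US=1,PS=0
  L1 @0x41[20] → 0x73006  P=0,RW=1,US=1,PS=0
  ✗ PAGE_NOT_PRESENT  [2 reads]

Access #5 fault: PAGE_NOT_PRESENT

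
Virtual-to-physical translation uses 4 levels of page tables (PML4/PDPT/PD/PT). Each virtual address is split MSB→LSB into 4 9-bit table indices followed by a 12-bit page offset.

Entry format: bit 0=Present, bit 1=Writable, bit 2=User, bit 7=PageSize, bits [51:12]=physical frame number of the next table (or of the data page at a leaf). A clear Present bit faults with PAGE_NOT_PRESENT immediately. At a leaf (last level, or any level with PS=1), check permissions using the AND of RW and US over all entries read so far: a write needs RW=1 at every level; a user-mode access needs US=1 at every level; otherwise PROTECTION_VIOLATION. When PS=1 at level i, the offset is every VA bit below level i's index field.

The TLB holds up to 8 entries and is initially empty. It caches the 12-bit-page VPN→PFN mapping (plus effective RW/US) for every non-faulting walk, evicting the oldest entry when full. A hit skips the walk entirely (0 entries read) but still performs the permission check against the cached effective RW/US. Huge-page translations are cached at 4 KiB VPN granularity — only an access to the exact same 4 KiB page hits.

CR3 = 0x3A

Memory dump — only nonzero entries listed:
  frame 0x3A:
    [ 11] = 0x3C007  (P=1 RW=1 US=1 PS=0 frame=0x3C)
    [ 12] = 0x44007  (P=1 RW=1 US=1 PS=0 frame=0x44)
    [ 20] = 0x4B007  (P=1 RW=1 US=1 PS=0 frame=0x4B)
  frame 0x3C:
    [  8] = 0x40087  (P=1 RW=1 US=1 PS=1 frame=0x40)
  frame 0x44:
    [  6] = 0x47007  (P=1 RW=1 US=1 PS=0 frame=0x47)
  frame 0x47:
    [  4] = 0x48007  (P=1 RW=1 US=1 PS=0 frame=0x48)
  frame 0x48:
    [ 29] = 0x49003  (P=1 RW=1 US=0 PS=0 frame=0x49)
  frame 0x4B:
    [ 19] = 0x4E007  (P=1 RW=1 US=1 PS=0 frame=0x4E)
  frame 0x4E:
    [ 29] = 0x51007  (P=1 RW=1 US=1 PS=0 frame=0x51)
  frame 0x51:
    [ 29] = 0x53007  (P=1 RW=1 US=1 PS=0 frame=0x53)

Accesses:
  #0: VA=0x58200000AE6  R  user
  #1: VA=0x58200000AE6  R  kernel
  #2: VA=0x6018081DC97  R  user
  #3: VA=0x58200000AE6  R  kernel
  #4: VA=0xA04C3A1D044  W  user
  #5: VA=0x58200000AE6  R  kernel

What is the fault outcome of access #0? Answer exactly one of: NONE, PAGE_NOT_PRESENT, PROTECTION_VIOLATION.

Per-access translation:
#0 VA=0x58200000AE6 (r,user):
  L0 @0x3A[11] → 0x3C007  P=1,RW=1,US=1,PS=0
  L1 @0x3C[8] → 0x40087  P=1,RW=1,US=1,PS=1
  ✓ 0x40AE6 (huge @L1)  — 2 lookups
#1 VA=0x58200000AE6 (r,kernel):
  TLB hit vpn=0x58200000 → PA=0x40AE6
#2 VA=0x6018081DC97 (r,user):
  L0 @0x3A[12] → 0x44007  P=1,RW=1,US=1,PS=0
  L1 @0x44[6] → 0x47007  P=1,RW=1,US=1,PS=0
  L2 @0x47[4] → 0x48007  P=1,RW=1,US=1,PS=0
  L3 @0x48[29] → 0x49003  P=1,RW=1,US=0,PS=0
  → PROTECTION_VIOLATION  (4 entries read)
#3 VA=0x58200000AE6 (r,kernel):
  TLB hit vpn=0x58200000 → PA=0x40AE6
#4 VA=0xA04C3A1D044 (w,user):
  L0 @0x3A[20] → 0x4B007  P=1,RW=1,US=1,PS=0
  L1 @0x4B[19] → 0x4E007  P=1,RW=1,US=1,PS=0
  L2 @0x4E[29] → 0x51007  P=1,RW=1,US=1,PS=0
  L3 @0x51[29] → 0x53007  P=1,RW=1,US=1,PS=0
  ✓ 0x53044  — 4 lookups
#5 VA=0x58200000AE6 (r,kernel):
  TLB hit vpn=0x58200000 → PA=0x40AE6

Access #0 fault: NONE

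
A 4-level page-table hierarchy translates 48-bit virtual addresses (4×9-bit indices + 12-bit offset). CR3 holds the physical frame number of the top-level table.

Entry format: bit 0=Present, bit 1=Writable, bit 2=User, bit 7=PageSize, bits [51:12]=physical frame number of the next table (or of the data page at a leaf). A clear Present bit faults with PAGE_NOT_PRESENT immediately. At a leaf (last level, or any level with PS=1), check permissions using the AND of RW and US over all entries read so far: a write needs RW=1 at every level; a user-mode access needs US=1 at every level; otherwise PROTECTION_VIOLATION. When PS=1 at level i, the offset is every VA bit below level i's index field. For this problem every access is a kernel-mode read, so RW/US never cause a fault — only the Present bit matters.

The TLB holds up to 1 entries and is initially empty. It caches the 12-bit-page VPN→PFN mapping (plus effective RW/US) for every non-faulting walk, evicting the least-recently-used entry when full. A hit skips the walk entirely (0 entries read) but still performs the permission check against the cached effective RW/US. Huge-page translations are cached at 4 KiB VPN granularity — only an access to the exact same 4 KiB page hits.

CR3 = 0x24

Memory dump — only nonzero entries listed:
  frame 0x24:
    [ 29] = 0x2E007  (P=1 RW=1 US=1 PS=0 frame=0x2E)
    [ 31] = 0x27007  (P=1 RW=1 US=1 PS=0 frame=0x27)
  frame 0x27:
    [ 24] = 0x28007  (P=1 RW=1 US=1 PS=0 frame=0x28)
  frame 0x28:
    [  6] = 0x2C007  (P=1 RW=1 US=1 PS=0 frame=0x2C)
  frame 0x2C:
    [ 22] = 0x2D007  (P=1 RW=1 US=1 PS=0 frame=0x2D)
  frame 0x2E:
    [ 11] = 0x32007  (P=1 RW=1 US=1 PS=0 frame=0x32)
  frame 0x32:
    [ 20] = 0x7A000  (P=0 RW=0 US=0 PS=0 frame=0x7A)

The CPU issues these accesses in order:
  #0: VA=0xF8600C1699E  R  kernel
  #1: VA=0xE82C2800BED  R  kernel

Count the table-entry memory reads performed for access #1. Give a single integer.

Per-access translation:
#0 VA=0xF8600C1699E (r,kernel):
  L0 @0x24[31] → 0x27007  P=1,RW=1,US=1,PS=0
  L1 @0x27[24] → 0x28007  P=1,RW=1,US=1,PS=0
  L2 @0x28[6] → 0x2C007  P=1,RW=1,US=1,PS=0
  L3 @0x2C[22] → 0x2D007  P=1,RW=1,US=1,PS=0
  ⇒ phys 0x2D99E  [4 reads]
#1 VA=0xE82C2800BED (r,kernel):
  L0 @0x24[29] → 0x2E007  P=1,RW=1,US=1,PS=0
  L1 @0x2E[11] → 0x32007  P=1,RW=1,US=1,PS=0
  L2 @0x32[20] → 0x7A000  P=0,RW=0,US=0,PS=0
  ✗ PAGE_NOT_PRESENT  [3 reads]

Entries read for #1: 3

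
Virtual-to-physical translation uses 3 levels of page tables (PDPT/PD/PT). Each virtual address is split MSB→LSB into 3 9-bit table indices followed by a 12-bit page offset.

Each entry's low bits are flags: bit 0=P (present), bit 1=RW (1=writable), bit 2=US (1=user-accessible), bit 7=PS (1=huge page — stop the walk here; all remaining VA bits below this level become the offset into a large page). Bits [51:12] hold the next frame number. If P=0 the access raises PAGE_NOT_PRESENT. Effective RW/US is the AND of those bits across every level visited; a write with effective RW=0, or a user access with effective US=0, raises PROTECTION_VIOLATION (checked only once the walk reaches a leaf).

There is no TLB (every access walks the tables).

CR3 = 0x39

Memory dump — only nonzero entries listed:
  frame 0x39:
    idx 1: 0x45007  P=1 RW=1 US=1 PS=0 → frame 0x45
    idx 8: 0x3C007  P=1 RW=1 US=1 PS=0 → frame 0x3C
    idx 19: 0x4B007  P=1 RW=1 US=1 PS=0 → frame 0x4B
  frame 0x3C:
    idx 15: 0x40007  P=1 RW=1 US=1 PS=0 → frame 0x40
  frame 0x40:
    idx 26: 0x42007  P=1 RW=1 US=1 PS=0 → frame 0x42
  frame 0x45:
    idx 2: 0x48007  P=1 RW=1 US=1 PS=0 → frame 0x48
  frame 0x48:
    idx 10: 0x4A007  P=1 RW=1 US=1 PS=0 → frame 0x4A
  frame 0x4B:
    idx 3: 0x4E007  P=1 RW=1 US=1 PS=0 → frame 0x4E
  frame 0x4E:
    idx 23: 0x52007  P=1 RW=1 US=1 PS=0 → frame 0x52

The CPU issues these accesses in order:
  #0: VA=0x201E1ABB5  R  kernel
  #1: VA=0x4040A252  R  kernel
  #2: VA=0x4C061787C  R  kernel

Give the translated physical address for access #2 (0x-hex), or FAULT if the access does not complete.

Trace:
#0 VA=0x201E1ABB5 (r,kernel):
  L0: frame=0x39 idx=8 entry=0x3C007 [P=1 RW=1 US=1 PS=0]
  L1: frame=0x3C idx=15 entry=0x40007 [P=1 RW=1 US=1 PS=0]
  L2: frame=0x40 idx=26 entry=0x42007 [P=1 RW=1 US=1 PS=0]
  → PA=0x42BB5  (3 entries read)
#1 VA=0x4040A252 (r,kernel):
  L0: frame=0x39 idx=1 entry=0x45007 [P=1 RW=1 US=1 PS=0]
  L1: frame=0x45 idx=2 entry=0x48007 [P=1 RW=1 US=1 PS=0]
  L2: frame=0x48 idx=10 entry=0x4A007 [P=1 RW=1 US=1 PS=0]
  → PA=0x4A252  (3 entries read)
#2 VA=0x4C061787C (r,kernel):
  L0: frame=0x39 idx=19 entry=0x4B007 [P=1 RW=1 US=1 PS=0]
  L1: frame=0x4B idx=3 entry=0x4E007 [P=1 RW=1 US=1 PS=0]
  L2: frame=0x4E idx=23 entry=0x52007 [P=1 RW=1 US=1 PS=0]
  → PA=0x5287C  (3 entries read)

Access #2 PA: 0x5287C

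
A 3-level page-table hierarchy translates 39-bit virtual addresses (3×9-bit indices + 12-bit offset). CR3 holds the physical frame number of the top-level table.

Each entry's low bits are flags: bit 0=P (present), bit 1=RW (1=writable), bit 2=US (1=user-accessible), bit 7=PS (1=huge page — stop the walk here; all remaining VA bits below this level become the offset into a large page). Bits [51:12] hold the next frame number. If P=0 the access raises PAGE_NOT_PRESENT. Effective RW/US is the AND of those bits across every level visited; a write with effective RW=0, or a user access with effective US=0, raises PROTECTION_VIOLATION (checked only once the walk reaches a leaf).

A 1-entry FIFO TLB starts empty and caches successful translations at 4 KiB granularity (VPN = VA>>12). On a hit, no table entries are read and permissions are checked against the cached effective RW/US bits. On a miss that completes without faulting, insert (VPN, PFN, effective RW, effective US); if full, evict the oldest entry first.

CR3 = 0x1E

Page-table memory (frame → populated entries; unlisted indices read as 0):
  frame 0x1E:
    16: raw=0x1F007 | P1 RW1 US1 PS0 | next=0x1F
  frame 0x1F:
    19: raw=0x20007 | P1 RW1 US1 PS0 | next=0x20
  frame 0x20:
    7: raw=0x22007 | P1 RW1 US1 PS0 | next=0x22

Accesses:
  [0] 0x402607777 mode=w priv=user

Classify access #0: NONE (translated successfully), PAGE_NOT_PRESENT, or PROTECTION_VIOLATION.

Walk each access:
#0 VA=0x402607777 (w,user):
  L0: frame=0x1E idx=16 entry=0x1F007 [P=1 RW=1 US=1 PS=0]
  L1: frame=0x1F idx=19 entry=0x20007 [P=1 RW=1 US=1 PS=0]
  L2: frame=0x20 idx=7 entry=0x22007 [P=1 RW=1 US=1 PS=0]
  ✓ 0x22777  — 3 lookups

Access #0 fault: NONE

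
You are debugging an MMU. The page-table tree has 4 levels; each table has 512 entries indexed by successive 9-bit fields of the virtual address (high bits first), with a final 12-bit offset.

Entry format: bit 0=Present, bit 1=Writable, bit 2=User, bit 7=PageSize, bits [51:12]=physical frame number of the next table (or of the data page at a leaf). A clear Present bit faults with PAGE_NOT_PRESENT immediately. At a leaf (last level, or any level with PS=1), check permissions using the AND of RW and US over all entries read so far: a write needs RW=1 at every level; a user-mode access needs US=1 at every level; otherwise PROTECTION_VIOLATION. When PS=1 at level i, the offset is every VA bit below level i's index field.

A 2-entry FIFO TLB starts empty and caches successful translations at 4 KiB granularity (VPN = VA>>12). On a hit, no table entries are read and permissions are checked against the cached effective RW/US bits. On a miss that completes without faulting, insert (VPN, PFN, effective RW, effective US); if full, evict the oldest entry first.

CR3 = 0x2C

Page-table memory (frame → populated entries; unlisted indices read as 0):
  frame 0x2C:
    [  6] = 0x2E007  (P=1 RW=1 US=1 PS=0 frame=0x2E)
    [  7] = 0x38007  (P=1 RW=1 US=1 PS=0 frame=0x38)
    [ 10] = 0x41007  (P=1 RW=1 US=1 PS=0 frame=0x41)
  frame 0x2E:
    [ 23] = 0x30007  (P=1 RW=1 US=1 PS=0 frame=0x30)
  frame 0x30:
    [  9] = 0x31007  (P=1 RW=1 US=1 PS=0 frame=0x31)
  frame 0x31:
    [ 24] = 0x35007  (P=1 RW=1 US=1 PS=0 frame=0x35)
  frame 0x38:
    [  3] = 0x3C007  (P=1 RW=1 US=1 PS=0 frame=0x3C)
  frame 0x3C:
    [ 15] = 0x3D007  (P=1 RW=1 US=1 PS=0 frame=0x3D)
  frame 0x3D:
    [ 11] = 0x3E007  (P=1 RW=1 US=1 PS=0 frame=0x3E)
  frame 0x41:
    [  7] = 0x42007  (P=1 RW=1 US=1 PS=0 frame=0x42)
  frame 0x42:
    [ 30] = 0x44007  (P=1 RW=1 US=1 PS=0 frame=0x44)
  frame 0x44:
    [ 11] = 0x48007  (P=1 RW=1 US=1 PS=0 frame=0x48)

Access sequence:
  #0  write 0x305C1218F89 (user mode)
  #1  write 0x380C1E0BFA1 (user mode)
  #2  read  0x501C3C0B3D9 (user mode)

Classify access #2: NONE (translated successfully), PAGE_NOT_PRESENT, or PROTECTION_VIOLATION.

Per-access translation:
#0 VA=0x305C1218F89 (w,user):
  L0: frame=0x2C idx=6 entry=0x2E007 [P=1 RW=1 US=1 PS=0]
  L1: frame=0x2E idx=23 entry=0x30007 [P=1 RW=1 US=1 PS=0]
  L2: frame=0x30 idx=9 entry=0x31007 [P=1 RW=1 US=1 PS=0]
  L3: frame=0x31 idx=24 entry=0x35007 [P=1 RW=1 US=1 PS=0]
  → PA=0x35F89  (4 entries read)
#1 VA=0x380C1E0BFA1 (w,user):
  L0: frame=0x2C idx=7 entry=0x38007 [P=1 RW=1 US=1 PS=0]
  L1: frame=0x38 idx=3 entry=0x3C007 [P=1 RW=1 US=1 PS=0]
  L2: frame=0x3C idx=15 entry=0x3D007 [P=1 RW=1 US=1 PS=0]
  L3: frame=0x3D idx=11 entry=0x3E007 [P=1 RW=1 US=1 PS=0]
  → PA=0x3EFA1  (4 entries read)
#2 VA=0x501C3C0B3D9 (r,user):
  L0: frame=0x2C idx=10 entry=0x41007 [P=1 RW=1 US=1 PS=0]
  L1: frame=0x41 idx=7 entry=0x42007 [P=1 RW=1 US=1 PS=0]
  L2: frame=0x42 idx=30 entry=0x44007 [P=1 RW=1 US=1 PS=0]
  L3: frame=0x44 idx=11 entry=0x48007 [P=1 RW=1 US=1 PS=0]
  → PA=0x483D9  (4 entries read)

Access #2 fault: NONE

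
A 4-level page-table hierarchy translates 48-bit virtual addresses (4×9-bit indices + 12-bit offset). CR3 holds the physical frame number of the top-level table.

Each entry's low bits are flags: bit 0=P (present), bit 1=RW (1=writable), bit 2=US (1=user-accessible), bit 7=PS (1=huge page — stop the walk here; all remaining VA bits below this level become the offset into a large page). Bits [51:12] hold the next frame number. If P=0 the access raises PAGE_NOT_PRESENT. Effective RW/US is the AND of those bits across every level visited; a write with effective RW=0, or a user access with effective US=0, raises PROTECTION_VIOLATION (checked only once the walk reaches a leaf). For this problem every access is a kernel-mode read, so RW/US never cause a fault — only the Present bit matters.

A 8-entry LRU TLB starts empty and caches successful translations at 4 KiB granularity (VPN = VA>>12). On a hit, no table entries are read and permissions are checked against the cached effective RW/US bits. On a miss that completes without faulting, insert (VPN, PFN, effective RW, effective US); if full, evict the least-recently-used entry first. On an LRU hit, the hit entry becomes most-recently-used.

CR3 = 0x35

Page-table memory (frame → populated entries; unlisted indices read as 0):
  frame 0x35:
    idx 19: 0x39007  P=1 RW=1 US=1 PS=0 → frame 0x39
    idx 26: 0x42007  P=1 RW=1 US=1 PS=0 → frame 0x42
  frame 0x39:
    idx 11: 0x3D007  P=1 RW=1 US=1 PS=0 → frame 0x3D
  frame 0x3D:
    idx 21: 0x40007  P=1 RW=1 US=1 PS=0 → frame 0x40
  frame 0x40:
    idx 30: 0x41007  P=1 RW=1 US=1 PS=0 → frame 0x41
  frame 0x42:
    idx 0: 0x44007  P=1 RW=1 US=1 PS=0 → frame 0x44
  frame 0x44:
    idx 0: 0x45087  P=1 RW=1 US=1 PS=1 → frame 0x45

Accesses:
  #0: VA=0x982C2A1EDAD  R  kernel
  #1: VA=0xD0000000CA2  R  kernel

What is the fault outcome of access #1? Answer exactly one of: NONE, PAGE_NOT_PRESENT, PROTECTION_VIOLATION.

Per-access translation:
#0 VA=0x982C2A1EDAD (r,kernel):
  L0: frame=0x35 idx=19 entry=0x39007 [P=1 RW=1 US=1 PS=0]
  L1: frame=0x39 idx=11 entry=0x3D007 [P=1 RW=1 US=1 PS=0]
  L2: frame=0x3D idx=21 entry=0x40007 [P=1 RW=1 US=1 PS=0]
  L3: frame=0x40 idx=30 entry=0x41007 [P=1 RW=1 US=1 PS=0]
  → PA=0x41DAD  (4 entries read)
#1 VA=0xD0000000CA2 (r,kernel):
  L0: frame=0x35 idx=26 entry=0x42007 [P=1 RW=1 US=1 PS=0]
  L1: frame=0x42 idx=0 entry=0x44007 [P=1 RW=1 US=1 PS=0]
  L2: frame=0x44 idx=0 entry=0x45087 [P=1 RW=1 US=1 PS=1]
  → PA=0x45CA2 (huge @L2)  (3 entries read)

Access #1 fault: NONE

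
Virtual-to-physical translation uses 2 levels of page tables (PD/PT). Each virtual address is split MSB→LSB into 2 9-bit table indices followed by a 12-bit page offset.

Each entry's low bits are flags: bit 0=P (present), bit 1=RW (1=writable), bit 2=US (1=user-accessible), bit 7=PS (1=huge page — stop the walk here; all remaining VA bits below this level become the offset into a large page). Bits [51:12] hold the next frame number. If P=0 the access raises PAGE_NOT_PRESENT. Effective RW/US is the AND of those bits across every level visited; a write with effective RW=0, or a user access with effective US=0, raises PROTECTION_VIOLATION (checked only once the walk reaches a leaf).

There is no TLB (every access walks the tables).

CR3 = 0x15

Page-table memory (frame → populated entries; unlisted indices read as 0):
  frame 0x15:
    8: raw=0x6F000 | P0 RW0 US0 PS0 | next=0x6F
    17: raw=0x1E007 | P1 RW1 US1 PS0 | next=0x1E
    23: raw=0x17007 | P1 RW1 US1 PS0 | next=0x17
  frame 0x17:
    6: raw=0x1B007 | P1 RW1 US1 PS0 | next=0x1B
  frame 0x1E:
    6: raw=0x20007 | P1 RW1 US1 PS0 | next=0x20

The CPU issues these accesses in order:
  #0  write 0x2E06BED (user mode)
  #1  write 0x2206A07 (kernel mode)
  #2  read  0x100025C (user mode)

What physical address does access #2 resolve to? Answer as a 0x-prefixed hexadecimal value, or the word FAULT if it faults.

Per-access translation:
#0 VA=0x2E06BED (w,user):
  L0 @0x15[23] → 0x17007  P=1,RW=1,US=1,PS=0
  L1 @0x17[6] → 0x1B007  P=1,RW=1,US=1,PS=0
  ⇒ phys 0x1BBED  [2 reads]
#1 VA=0x2206A07 (w,kernel):
  L0 @0x15[17] → 0x1E007  P=1,RW=1,US=1,PS=0
  L1 @0x1E[6] → 0x20007  P=1,RW=1,US=1,PS=0
  ⇒ phys 0x20A07  [2 reads]
#2 VA=0x100025C (r,user):
  L0 @0x15[8] → 0x6F000  P=0,RW=0,US=0,PS=0
  ⇒ fault: PAGE_NOT_PRESENT  — 1 lookups

Access #2 PA: FAULT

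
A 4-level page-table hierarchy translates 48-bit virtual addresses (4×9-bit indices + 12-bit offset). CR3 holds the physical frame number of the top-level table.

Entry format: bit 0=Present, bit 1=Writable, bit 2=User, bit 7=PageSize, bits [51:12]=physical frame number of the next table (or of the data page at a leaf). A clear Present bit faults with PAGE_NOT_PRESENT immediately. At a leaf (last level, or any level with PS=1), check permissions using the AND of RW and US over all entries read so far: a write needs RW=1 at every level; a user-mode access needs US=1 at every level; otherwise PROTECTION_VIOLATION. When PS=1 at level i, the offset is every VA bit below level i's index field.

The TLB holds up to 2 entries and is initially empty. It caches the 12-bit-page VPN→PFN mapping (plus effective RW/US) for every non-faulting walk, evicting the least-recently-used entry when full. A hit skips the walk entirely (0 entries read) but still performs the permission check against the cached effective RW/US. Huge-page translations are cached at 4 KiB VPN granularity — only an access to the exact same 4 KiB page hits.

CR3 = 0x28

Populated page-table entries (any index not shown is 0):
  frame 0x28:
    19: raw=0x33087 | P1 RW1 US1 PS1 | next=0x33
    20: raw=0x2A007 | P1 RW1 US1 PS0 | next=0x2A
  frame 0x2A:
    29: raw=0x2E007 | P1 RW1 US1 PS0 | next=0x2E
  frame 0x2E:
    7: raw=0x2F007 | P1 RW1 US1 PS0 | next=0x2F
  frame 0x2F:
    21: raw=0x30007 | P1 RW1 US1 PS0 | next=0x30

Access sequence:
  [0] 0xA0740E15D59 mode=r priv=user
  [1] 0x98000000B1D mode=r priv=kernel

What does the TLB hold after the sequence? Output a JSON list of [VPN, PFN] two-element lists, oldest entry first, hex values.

Walk each access:
#0 VA=0xA0740E15D59 (r,user):
  [0] read 0x28 idx=20: raw=0x2A007 flags P=1 W=1 U=1 S=0
  [1] read 0x2A idx=29: raw=0x2E007 flags P=1 W=1 U=1 S=0
  [2] read 0x2E idx=7: raw=0x2F007 flags P=1 W=1 U=1 S=0
  [3] read 0x2F idx=21: raw=0x30007 flags P=1 W=1 U=1 S=0
  → PA=0x30D59  (4 entries read)
#1 VA=0x98000000B1D (r,kernel):
  [0] read 0x28 idx=19: raw=0x33087 flags P=1 W=1 U=1 S=1
  → PA=0x33B1D (huge @L0)  (1 entries read)

TLB: [["0xA0740E15", "0x30"], ["0x98000000", "0x33"]]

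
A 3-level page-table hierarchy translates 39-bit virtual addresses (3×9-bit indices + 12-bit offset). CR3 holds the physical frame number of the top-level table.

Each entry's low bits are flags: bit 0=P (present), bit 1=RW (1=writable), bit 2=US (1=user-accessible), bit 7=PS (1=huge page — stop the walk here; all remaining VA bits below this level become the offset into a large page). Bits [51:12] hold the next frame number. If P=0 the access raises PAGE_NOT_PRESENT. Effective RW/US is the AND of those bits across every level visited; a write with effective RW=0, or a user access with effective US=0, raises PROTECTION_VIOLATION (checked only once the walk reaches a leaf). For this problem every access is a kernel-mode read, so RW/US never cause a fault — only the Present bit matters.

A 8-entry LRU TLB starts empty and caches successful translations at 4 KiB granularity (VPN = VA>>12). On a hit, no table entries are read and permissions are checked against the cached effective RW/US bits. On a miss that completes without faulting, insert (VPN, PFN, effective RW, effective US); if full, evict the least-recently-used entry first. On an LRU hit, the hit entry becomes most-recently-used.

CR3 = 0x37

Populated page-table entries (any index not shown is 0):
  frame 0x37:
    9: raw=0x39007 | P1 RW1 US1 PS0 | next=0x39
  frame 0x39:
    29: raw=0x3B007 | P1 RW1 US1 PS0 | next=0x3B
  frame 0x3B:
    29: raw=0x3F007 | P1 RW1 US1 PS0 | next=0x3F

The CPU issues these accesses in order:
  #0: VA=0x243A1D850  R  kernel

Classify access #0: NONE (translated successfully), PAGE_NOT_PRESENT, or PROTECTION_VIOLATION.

Walk each access:
#0 VA=0x243A1D850 (r,kernel):
  L0 @0x37[9] → 0x39007  P=1,RW=1,US=1,PS=0
  L1 @0x39[29] → 0x3B007  P=1,RW=1,US=1,PS=0
  L2 @0x3B[29] → 0x3F007  P=1,RW=1,US=1,PS=0
  ⇒ phys 0x3F850  [3 reads]

Access #0 fault: NONE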